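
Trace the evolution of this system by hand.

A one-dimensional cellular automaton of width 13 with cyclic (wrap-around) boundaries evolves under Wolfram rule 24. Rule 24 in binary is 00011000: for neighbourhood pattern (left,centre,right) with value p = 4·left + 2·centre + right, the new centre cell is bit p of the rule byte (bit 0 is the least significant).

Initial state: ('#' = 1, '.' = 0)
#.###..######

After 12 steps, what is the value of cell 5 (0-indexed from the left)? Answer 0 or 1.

[0] #.###..######
[1] ..#..#.#.....
[2] ...#....#....
[3] ....#....#...
[4] .....#....#..
[5] ......#....#.
[6] .......#....#
[7] #.......#....
[8] .#.......#...
[9] ..#.......#..
[10] ...#.......#.
[11] ....#.......#
[12] #....#.......

1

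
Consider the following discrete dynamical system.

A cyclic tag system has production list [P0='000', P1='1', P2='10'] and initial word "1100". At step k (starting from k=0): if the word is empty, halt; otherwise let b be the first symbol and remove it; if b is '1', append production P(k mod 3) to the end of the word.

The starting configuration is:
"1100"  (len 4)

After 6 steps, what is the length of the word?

2

step 0: "1100"  (len 4)
step 1: "100000"  (len 6)
step 2: "000001"  (len 6)
step 3: "00001"  (len 5)
step 4: "0001"  (len 4)
step 5: "001"  (len 3)
step 6: "01"  (len 2)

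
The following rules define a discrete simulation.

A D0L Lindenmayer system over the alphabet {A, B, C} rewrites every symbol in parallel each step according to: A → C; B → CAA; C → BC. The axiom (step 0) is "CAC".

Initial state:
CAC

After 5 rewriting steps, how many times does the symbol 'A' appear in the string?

step 0: CAC
step 1: BCCBC
step 2: CAABCBCCAABC
step 3: BCCCCAABCCAABCBCCCCAABC
step 4: CAABCBCBCBCCCCAABCBCCCCAABCCAABCBCBCBCCCCAABC
step 5: BCCCCAABCCAABCCAABCCAABCBCBCBCCCCAABCCAABCBCBCBCCCCAABCBCCCCAABCCAABCCAABCCAABCBCBCBCCCCAABC

24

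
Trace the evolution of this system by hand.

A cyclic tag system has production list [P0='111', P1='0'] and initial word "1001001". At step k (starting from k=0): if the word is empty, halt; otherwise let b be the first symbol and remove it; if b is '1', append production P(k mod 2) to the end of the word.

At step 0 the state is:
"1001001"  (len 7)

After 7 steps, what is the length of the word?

k=0  "1001001"  (len 7)
k=1  "001001111"  (len 9)
k=2  "01001111"  (len 8)
k=3  "1001111"  (len 7)
k=4  "0011110"  (len 7)
k=5  "011110"  (len 6)
k=6  "11110"  (len 5)
k=7  "1110111"  (len 7)

7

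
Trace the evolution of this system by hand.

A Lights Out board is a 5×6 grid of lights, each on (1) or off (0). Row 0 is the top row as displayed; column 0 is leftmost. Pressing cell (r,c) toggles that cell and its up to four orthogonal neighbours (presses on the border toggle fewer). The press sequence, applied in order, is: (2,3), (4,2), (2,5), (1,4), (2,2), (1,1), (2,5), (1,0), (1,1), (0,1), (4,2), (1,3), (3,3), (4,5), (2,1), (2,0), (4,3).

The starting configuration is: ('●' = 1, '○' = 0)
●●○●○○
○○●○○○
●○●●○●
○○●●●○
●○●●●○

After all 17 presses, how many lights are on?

18

step 0: ●●○●○○
○○●○○○
●○●●○●
○○●●●○
●○●●●○
step 1: ●●○●○○
○○●●○○
●○○○●●
○○●○●○
●○●●●○
step 2: ●●○●○○
○○●●○○
●○○○●●
○○○○●○
●●○○●○
step 3: ●●○●○○
○○●●○●
●○○○○○
○○○○●●
●●○○●○
step 4: ●●○●●○
○○●○●○
●○○○●○
○○○○●●
●●○○●○
step 5: ●●○●●○
○○○○●○
●●●●●○
○○●○●●
●●○○●○
step 6: ●○○●●○
●●●○●○
●○●●●○
○○●○●●
●●○○●○
step 7: ●○○●●○
●●●○●●
●○●●○●
○○●○●○
●●○○●○
step 8: ○○○●●○
○○●○●●
○○●●○●
○○●○●○
●●○○●○
step 9: ○●○●●○
●●○○●●
○●●●○●
○○●○●○
●●○○●○
step 10: ●○●●●○
●○○○●●
○●●●○●
○○●○●○
●●○○●○
step 11: ●○●●●○
●○○○●●
○●●●○●
○○○○●○
●○●●●○
step 12: ●○●○●○
●○●●○●
○●●○○●
○○○○●○
●○●●●○
step 13: ●○●○●○
●○●●○●
○●●●○●
○○●●○○
●○●○●○
step 14: ●○●○●○
●○●●○●
○●●●○●
○○●●○●
●○●○○●
step 15: ●○●○●○
●●●●○●
●○○●○●
○●●●○●
●○●○○●
step 16: ●○●○●○
○●●●○●
○●○●○●
●●●●○●
●○●○○●
step 17: ●○●○●○
○●●●○●
○●○●○●
●●●○○●
●○○●●●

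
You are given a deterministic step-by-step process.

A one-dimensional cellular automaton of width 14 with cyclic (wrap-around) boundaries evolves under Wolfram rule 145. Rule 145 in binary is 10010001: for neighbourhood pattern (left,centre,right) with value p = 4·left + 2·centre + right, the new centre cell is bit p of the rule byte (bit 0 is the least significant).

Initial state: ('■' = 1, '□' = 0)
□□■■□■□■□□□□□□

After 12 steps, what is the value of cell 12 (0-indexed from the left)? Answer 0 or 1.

1

[0] □□■■□■□■□□□□□□
[1] ■□□□□□□□■■■■■■
[2] □■■■■■■□□■■■■■
[3] □□■■■■□■□□■■■□
[4] ■□□■■□□□■□□■□■
[5] □■□□□■■□□■□□□□
[6] □□■■□□□■□□■■■■
[7] ■□□□■■□□■□□■■□
[8] □■■□□□■□□■□□□□
[9] □□□■■□□■□□■■■■
[10] ■■□□□■□□■□□■■□
[11] □□■■□□■□□■□□□□
[12] ■□□□■□□■□□■■■■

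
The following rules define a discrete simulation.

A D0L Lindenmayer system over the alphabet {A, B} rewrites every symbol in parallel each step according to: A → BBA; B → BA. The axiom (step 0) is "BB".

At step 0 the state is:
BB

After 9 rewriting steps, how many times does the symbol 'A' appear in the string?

1970

gen 0: BB
gen 1: BABA
gen 2: BABBABABBA
gen 3: BABBABABABBABABBABABABBA
gen 4: BABBABABABBABABBABABBABABABBABABBABABABBABABBABABBABABABBA
gen 5: BABBABABABBABABBABABBABABABBABABBABABABBABABBABABABBABABBA…BABBABABBABABABBABABBABABABBABABBABABABBABABBABABBABABABBA  (len 140)
gen 6: BABBABABABBABABBABABBABABABBABABBABABABBABABBABABABBABABBA…BABBABABBABABABBABABBABABABBABABBABABABBABABBABABBABABABBA  (len 338)
gen 7: BABBABABABBABABBABABBABABABBABABBABABABBABABBABABABBABABBA…BABBABABBABABABBABABBABABABBABABBABABABBABABBABABBABABABBA  (len 816)
gen 8: BABBABABABBABABBABABBABABABBABABBABABABBABABBABABABBABABBA…BABBABABBABABABBABABBABABABBABABBABABABBABABBABABBABABABBA  (len 1970)
gen 9: BABBABABABBABABBABABBABABABBABABBABABABBABABBABABABBABABBA…BABBABABBABABABBABABBABABABBABABBABABABBABABBABABBABABABBA  (len 4756)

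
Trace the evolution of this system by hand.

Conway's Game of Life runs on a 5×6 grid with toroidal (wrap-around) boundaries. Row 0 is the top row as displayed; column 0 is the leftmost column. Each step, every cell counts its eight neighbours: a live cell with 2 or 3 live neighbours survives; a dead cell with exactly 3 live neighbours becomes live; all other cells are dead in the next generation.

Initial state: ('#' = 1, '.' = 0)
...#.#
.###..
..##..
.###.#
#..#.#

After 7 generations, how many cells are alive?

t=0: ...#.#
.###..
..##..
.###.#
#..#.#
t=1: .#.#.#
.#....
#.....
.#...#
.#.#.#
t=2: .#....
.##...
##....
.##.##
.#...#
t=3: .#....
..#...
...#.#
..#.##
.#..##
t=4: ###...
..#...
..##.#
..#...
.#####
t=5: #...##
#.....
.###..
#....#
....##
t=6: #...#.
#.###.
.##..#
####.#
......
t=7: .#..#.
#.#.#.
......
...###
..###.

11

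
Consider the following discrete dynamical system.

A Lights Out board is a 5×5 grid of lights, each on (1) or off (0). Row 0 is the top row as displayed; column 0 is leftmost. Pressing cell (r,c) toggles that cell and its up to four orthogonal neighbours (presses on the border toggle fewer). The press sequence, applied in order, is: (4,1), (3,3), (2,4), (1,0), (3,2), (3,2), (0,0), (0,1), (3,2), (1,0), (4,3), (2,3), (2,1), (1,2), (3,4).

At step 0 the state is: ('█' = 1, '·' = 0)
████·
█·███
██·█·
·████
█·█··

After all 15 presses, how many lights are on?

step 0: ████·
█·███
██·█·
·████
█·█··
step 1: ████·
█·███
██·█·
··███
·█···
step 2: ████·
█·███
██···
·····
·█·█·
step 3: ████·
█·██·
██·██
····█
·█·█·
step 4: ·███·
·███·
·█·██
····█
·█·█·
step 5: ·███·
·███·
·████
·████
·███·
step 6: ·███·
·███·
·█·██
····█
·█·█·
step 7: █·██·
████·
·█·██
····█
·█·█·
step 8: ·█·█·
█·██·
·█·██
····█
·█·█·
step 9: ·█·█·
█·██·
·████
·████
·███·
step 10: ██·█·
·███·
█████
·████
·███·
step 11: ██·█·
·███·
█████
·██·█
·█··█
step 12: ██·█·
·██··
██···
·████
·█··█
step 13: ██·█·
··█··
··█··
··███
·█··█
step 14: ████·
·█·█·
·····
··███
·█··█
step 15: ████·
·█·█·
····█
··█··
·█···

9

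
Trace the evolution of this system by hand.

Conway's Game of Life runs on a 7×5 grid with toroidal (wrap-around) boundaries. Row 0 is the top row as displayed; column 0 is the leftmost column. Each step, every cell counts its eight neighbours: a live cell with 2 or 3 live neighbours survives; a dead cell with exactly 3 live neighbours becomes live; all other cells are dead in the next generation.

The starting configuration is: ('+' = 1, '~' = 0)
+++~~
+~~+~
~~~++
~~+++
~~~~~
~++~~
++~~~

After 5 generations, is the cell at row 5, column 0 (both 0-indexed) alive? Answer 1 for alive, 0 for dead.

gen 0: +++~~
+~~+~
~~~++
~~+++
~~~~~
~++~~
++~~~
gen 1: ~~+~~
+~~+~
+~~~~
~~+~+
~+~~~
+++~~
~~~~~
gen 2: ~~~~~
~+~~+
++~+~
++~~~
~~~+~
+++~~
~~+~~
gen 3: ~~~~~
~++~+
~~~~~
++~~~
~~~~+
~+++~
~~+~~
gen 4: ~+++~
~~~~~
~~+~~
+~~~~
~~~++
~+++~
~+++~
gen 5: ~+~+~
~+~+~
~~~~~
~~~++
++~++
++~~~
+~~~+

1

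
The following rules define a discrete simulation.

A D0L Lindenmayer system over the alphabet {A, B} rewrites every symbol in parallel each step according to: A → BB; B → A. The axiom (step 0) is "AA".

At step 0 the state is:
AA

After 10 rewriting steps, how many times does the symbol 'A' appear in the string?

[0] AA
[1] BBBB
[2] AAAA
[3] BBBBBBBB
[4] AAAAAAAA
[5] BBBBBBBBBBBBBBBB
[6] AAAAAAAAAAAAAAAA
[7] BBBBBBBBBBBBBBBBBBBBBBBBBBBBBBBB
[8] AAAAAAAAAAAAAAAAAAAAAAAAAAAAAAAA
[9] BBBBBBBBBBBBBBBBBBBBBBBBBBBBBBBBBBBBBBBBBBBBBBBBBBBBBBBBBBBBBBBB
[10] AAAAAAAAAAAAAAAAAAAAAAAAAAAAAAAAAAAAAAAAAAAAAAAAAAAAAAAAAAAAAAAA

64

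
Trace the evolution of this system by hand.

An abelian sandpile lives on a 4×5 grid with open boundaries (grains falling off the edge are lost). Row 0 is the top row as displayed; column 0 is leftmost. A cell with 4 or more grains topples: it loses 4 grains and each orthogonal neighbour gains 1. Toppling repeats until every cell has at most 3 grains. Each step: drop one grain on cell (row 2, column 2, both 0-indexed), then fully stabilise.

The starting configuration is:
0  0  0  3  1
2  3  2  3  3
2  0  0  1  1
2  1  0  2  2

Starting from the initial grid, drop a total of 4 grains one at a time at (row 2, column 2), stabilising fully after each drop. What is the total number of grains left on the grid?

0) 0  0  0  3  1
2  3  2  3  3
2  0  0  1  1
2  1  0  2  2
1) 0  0  0  3  1
2  3  2  3  3
2  0  1  1  1
2  1  0  2  2
2) 0  0  0  3  1
2  3  2  3  3
2  0  2  1  1
2  1  0  2  2
3) 0  0  0  3  1
2  3  2  3  3
2  0  3  1  1
2  1  0  2  2
4) 0  0  0  3  1
2  3  3  3  3
2  1  0  2  1
2  1  1  2  2

32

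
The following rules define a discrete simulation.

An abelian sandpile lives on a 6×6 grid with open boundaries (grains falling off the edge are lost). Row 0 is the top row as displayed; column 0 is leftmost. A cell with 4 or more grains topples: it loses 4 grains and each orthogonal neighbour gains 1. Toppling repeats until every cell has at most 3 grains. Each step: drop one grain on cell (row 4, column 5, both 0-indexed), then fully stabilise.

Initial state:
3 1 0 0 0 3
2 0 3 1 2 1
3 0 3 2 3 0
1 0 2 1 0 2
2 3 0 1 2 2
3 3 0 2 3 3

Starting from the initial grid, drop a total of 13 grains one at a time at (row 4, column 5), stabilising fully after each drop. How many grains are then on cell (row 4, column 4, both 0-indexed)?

3

0) 3 1 0 0 0 3
2 0 3 1 2 1
3 0 3 2 3 0
1 0 2 1 0 2
2 3 0 1 2 2
3 3 0 2 3 3
1) 3 1 0 0 0 3
2 0 3 1 2 1
3 0 3 2 3 0
1 0 2 1 0 2
2 3 0 1 2 3
3 3 0 2 3 3
2) 3 1 0 0 0 3
2 0 3 1 2 1
3 0 3 2 3 0
1 0 2 1 1 3
2 3 0 2 0 2
3 3 0 3 1 1
3) 3 1 0 0 0 3
2 0 3 1 2 1
3 0 3 2 3 0
1 0 2 1 1 3
2 3 0 2 0 3
3 3 0 3 1 1
4) 3 1 0 0 0 3
2 0 3 1 2 1
3 0 3 2 3 1
1 0 2 1 2 0
2 3 0 2 1 1
3 3 0 3 1 2
5) 3 1 0 0 0 3
2 0 3 1 2 1
3 0 3 2 3 1
1 0 2 1 2 0
2 3 0 2 1 2
3 3 0 3 1 2
6) 3 1 0 0 0 3
2 0 3 1 2 1
3 0 3 2 3 1
1 0 2 1 2 0
2 3 0 2 1 3
3 3 0 3 1 2
7) 3 1 0 0 0 3
2 0 3 1 2 1
3 0 3 2 3 1
1 0 2 1 2 1
2 3 0 2 2 0
3 3 0 3 1 3
8) 3 1 0 0 0 3
2 0 3 1 2 1
3 0 3 2 3 1
1 0 2 1 2 1
2 3 0 2 2 1
3 3 0 3 1 3
9) 3 1 0 0 0 3
2 0 3 1 2 1
3 0 3 2 3 1
1 0 2 1 2 1
2 3 0 2 2 2
3 3 0 3 1 3
10) 3 1 0 0 0 3
2 0 3 1 2 1
3 0 3 2 3 1
1 0 2 1 2 1
2 3 0 2 2 3
3 3 0 3 1 3
11) 3 1 0 0 0 3
2 0 3 1 2 1
3 0 3 2 3 1
1 0 2 1 2 2
2 3 0 2 3 1
3 3 0 3 2 0
12) 3 1 0 0 0 3
2 0 3 1 2 1
3 0 3 2 3 1
1 0 2 1 2 2
2 3 0 2 3 2
3 3 0 3 2 0
13) 3 1 0 0 0 3
2 0 3 1 2 1
3 0 3 2 3 1
1 0 2 1 2 2
2 3 0 2 3 3
3 3 0 3 2 0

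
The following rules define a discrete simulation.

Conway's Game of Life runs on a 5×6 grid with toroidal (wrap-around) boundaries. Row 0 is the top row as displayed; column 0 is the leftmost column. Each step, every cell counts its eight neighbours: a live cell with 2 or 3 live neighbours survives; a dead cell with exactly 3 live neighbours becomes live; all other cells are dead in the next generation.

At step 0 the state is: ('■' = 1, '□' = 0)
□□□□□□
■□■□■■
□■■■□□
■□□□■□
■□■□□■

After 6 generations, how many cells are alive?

12

[0] □□□□□□
■□■□■■
□■■■□□
■□□□■□
■□■□□■
[1] □□□■■□
■□■□■■
□□■□□□
■□□□■□
■■□□□■
[2] □□■■□□
□■■□■■
■□□□■□
■□□□□□
■■□■□□
[3] □□□□□■
■■■□■■
■□□■■□
■□□□□□
■■□■□□
[4] □□□■□□
□■■□□□
□□■■■□
■□■■■□
■■□□□■
[5] □□□□□□
□■□□■□
□□□□■■
■□□□□□
■■□□□■
[6] □■□□□■
□□□□■■
■□□□■■
□■□□■□
■■□□□■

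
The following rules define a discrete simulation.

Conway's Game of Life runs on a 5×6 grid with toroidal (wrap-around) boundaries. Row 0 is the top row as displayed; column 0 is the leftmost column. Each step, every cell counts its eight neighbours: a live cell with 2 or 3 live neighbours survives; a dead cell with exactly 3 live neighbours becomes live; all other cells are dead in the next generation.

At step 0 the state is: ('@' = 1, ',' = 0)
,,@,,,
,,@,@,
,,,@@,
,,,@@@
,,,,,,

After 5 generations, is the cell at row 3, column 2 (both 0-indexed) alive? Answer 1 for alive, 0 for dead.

0) ,,@,,,
,,@,@,
,,,@@,
,,,@@@
,,,,,,
1) ,,,@,,
,,@,@,
,,@,,,
,,,@,@
,,,@@,
2) ,,@,,,
,,@,,,
,,@,@,
,,@@,,
,,@@,,
3) ,@@,,,
,@@,,,
,@@,,,
,@,,@,
,@,,,,
4) @,,,,,
@,,@,,
@,,@,,
@@,,,,
@@,,,,
5) @,,,,@
@@,,,@
@,@,,@
,,@,,@
,,,,,@

1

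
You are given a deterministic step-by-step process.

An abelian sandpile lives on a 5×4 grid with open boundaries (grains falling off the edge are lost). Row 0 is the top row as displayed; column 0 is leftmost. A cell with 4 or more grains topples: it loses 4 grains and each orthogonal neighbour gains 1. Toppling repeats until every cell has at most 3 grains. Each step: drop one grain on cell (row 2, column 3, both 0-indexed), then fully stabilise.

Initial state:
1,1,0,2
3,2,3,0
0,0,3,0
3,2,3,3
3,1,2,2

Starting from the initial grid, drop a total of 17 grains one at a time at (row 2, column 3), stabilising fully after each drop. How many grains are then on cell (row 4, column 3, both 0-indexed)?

t=0: 1,1,0,2
3,2,3,0
0,0,3,0
3,2,3,3
3,1,2,2
t=1: 1,1,0,2
3,2,3,0
0,0,3,1
3,2,3,3
3,1,2,2
t=2: 1,1,0,2
3,2,3,0
0,0,3,2
3,2,3,3
3,1,2,2
t=3: 1,1,0,2
3,2,3,0
0,0,3,3
3,2,3,3
3,1,2,2
t=4: 1,1,1,2
3,3,0,2
0,1,2,2
3,3,1,1
3,1,3,3
t=5: 1,1,1,2
3,3,0,2
0,1,2,3
3,3,1,1
3,1,3,3
t=6: 1,1,1,2
3,3,0,3
0,1,3,0
3,3,1,2
3,1,3,3
t=7: 1,1,1,2
3,3,0,3
0,1,3,1
3,3,1,2
3,1,3,3
t=8: 1,1,1,2
3,3,0,3
0,1,3,2
3,3,1,2
3,1,3,3
t=9: 1,1,1,2
3,3,0,3
0,1,3,3
3,3,1,2
3,1,3,3
t=10: 1,1,1,3
3,3,2,0
0,2,0,2
3,3,2,3
3,1,3,3
t=11: 1,1,1,3
3,3,2,0
0,2,0,3
3,3,2,3
3,1,3,3
t=12: 1,1,1,3
3,3,2,1
1,3,2,1
1,2,1,2
1,0,2,1
t=13: 1,1,1,3
3,3,2,1
1,3,2,2
1,2,1,2
1,0,2,1
t=14: 1,1,1,3
3,3,2,1
1,3,2,3
1,2,1,2
1,0,2,1
t=15: 1,1,1,3
3,3,2,2
1,3,3,0
1,2,1,3
1,0,2,1
t=16: 1,1,1,3
3,3,2,2
1,3,3,1
1,2,1,3
1,0,2,1
t=17: 1,1,1,3
3,3,2,2
1,3,3,2
1,2,1,3
1,0,2,1

1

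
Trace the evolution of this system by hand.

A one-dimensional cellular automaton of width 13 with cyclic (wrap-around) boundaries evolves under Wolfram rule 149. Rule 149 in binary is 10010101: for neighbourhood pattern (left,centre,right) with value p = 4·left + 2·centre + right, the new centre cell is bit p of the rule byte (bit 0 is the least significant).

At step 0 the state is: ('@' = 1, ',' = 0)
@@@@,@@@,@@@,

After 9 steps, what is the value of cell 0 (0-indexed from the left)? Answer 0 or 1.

1

[0] @@@@,@@@,@@@,
[1] ,@@,,,@,,,@,,
[2] ,,,@@,@@@,@@@
[3] @@,,,,,@,,,@,
[4] ,,@@@@,@@@,@,
[5] @,,@@,,,@,,@@
[6] ,@,,,@@,@@,,@
[7] ,@@@,,,,,,@,@
[8] ,,@,@@@@@,@,@
[9] @,@,,@@@,,@,@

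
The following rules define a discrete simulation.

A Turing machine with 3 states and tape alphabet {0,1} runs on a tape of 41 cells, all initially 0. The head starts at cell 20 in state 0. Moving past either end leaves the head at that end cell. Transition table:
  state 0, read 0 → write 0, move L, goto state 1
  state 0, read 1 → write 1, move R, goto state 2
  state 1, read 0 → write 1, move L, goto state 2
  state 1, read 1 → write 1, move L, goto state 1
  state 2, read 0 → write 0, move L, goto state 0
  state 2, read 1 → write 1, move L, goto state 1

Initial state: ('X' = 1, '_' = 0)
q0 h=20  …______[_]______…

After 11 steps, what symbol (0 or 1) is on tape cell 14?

gen 0: q0 h=20  …______[_]______…
gen 1: q1 h=19  …______[_]______…
gen 2: q2 h=18  …______[_]X_____…
gen 3: q0 h=17  …______[_]_X____…
gen 4: q1 h=16  …______[_]__X___…
gen 5: q2 h=15  …______[_]X__X__…
gen 6: q0 h=14  …______[_]_X__X_…
gen 7: q1 h=13  …______[_]__X__X…
gen 8: q2 h=12  …______[_]X__X__…
gen 9: q0 h=11  …______[_]_X__X_…
gen 10: q1 h=10  …______[_]__X__X…
gen 11: q2 h= 9  …______[_]X__X__…

0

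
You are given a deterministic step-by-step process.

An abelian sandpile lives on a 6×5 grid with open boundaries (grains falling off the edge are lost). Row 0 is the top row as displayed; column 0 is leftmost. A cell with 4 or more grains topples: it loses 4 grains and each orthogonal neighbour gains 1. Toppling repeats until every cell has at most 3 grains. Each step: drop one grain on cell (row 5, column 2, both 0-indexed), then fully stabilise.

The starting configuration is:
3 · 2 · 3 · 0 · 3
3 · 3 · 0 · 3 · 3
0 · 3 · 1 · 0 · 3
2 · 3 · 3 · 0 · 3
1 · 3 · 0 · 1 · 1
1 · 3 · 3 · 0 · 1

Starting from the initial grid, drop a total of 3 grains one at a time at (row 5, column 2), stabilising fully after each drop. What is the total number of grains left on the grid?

gen 0: 3 · 2 · 3 · 0 · 3
3 · 3 · 0 · 3 · 3
0 · 3 · 1 · 0 · 3
2 · 3 · 3 · 0 · 3
1 · 3 · 0 · 1 · 1
1 · 3 · 3 · 0 · 1
gen 1: 1 · 1 · 0 · 1 · 3
1 · 2 · 2 · 3 · 3
2 · 1 · 3 · 0 · 3
3 · 2 · 0 · 1 · 3
2 · 1 · 3 · 1 · 1
2 · 1 · 1 · 1 · 1
gen 2: 1 · 1 · 0 · 1 · 3
1 · 2 · 2 · 3 · 3
2 · 1 · 3 · 0 · 3
3 · 2 · 0 · 1 · 3
2 · 1 · 3 · 1 · 1
2 · 1 · 2 · 1 · 1
gen 3: 1 · 1 · 0 · 1 · 3
1 · 2 · 2 · 3 · 3
2 · 1 · 3 · 0 · 3
3 · 2 · 0 · 1 · 3
2 · 1 · 3 · 1 · 1
2 · 1 · 3 · 1 · 1

51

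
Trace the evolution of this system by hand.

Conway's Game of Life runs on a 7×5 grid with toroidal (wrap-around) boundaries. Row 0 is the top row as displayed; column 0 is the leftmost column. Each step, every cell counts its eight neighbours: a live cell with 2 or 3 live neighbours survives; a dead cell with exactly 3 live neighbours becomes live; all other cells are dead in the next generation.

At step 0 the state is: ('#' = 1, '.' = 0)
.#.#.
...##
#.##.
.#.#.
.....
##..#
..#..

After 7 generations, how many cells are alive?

6

step 0: .#.#.
...##
#.##.
.#.#.
.....
##..#
..#..
step 1: ...##
##...
##...
.#.##
.##.#
##...
..###
step 2: .#...
.##..
.....
...##
....#
.....
.##..
step 3: #....
.##..
..##.
...##
...##
.....
.##..
step 4: #....
.###.
.#..#
.....
...##
..##.
.#...
step 5: #....
.####
##.#.
#..##
..###
..###
.##..
step 6: #...#
...#.
.....
.....
.#...
#...#
###.#
step 7: ..#..
....#
.....
.....
#....
..###
.....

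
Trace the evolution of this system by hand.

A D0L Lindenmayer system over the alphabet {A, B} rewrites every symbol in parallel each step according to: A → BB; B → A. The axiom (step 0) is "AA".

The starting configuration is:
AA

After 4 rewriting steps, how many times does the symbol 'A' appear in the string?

step 0: AA
step 1: BBBB
step 2: AAAA
step 3: BBBBBBBB
step 4: AAAAAAAA

8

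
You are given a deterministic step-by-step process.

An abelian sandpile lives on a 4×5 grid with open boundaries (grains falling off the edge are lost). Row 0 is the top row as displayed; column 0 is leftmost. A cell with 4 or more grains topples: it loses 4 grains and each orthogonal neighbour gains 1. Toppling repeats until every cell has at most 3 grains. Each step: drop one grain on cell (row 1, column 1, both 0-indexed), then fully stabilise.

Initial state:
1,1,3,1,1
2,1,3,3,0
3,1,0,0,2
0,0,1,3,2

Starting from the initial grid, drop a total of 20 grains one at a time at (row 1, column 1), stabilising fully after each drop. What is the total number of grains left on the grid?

gen 0: 1,1,3,1,1
2,1,3,3,0
3,1,0,0,2
0,0,1,3,2
gen 1: 1,1,3,1,1
2,2,3,3,0
3,1,0,0,2
0,0,1,3,2
gen 2: 1,1,3,1,1
2,3,3,3,0
3,1,0,0,2
0,0,1,3,2
gen 3: 1,3,0,3,1
3,1,2,0,1
3,2,1,1,2
0,0,1,3,2
gen 4: 1,3,0,3,1
3,2,2,0,1
3,2,1,1,2
0,0,1,3,2
gen 5: 1,3,0,3,1
3,3,2,0,1
3,2,1,1,2
0,0,1,3,2
gen 6: 3,0,1,3,1
1,3,3,0,1
1,0,2,1,2
1,1,1,3,2
gen 7: 3,1,2,3,1
2,1,0,1,1
1,1,3,1,2
1,1,1,3,2
gen 8: 3,1,2,3,1
2,2,0,1,1
1,1,3,1,2
1,1,1,3,2
gen 9: 3,1,2,3,1
2,3,0,1,1
1,1,3,1,2
1,1,1,3,2
gen 10: 3,2,2,3,1
3,0,1,1,1
1,2,3,1,2
1,1,1,3,2
gen 11: 3,2,2,3,1
3,1,1,1,1
1,2,3,1,2
1,1,1,3,2
gen 12: 3,2,2,3,1
3,2,1,1,1
1,2,3,1,2
1,1,1,3,2
gen 13: 3,2,2,3,1
3,3,1,1,1
1,2,3,1,2
1,1,1,3,2
gen 14: 1,0,3,3,1
1,2,2,1,1
2,3,3,1,2
1,1,1,3,2
gen 15: 1,0,3,3,1
1,3,2,1,1
2,3,3,1,2
1,1,1,3,2
gen 16: 1,2,1,0,2
2,2,1,3,1
3,1,1,2,2
1,2,2,3,2
gen 17: 1,2,1,0,2
2,3,1,3,1
3,1,1,2,2
1,2,2,3,2
gen 18: 1,3,1,0,2
3,0,2,3,1
3,2,1,2,2
1,2,2,3,2
gen 19: 1,3,1,0,2
3,1,2,3,1
3,2,1,2,2
1,2,2,3,2
gen 20: 1,3,1,0,2
3,2,2,3,1
3,2,1,2,2
1,2,2,3,2

38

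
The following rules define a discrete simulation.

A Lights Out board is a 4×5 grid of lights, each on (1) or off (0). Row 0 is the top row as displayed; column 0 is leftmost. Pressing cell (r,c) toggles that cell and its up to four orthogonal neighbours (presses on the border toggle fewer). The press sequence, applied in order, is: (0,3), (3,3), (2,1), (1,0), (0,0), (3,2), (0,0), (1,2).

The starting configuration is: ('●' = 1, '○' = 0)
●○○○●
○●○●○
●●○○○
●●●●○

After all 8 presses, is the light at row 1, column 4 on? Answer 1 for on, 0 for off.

t=0: ●○○○●
○●○●○
●●○○○
●●●●○
t=1: ●○●●○
○●○○○
●●○○○
●●●●○
t=2: ●○●●○
○●○○○
●●○●○
●●○○●
t=3: ●○●●○
○○○○○
○○●●○
●○○○●
t=4: ○○●●○
●●○○○
●○●●○
●○○○●
t=5: ●●●●○
○●○○○
●○●●○
●○○○●
t=6: ●●●●○
○●○○○
●○○●○
●●●●●
t=7: ○○●●○
●●○○○
●○○●○
●●●●●
t=8: ○○○●○
●○●●○
●○●●○
●●●●●

0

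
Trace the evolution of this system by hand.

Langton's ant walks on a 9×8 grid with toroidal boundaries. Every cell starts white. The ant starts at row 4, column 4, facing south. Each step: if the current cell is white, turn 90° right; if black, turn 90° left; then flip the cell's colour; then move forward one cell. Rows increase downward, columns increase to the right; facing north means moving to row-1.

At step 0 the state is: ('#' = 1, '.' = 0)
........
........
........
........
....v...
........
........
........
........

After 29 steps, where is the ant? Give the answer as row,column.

2,5

[0] ........
........
........
........
....v...
........
........
........
........
[1] ........
........
........
........
...<#...
........
........
........
........
[2] ........
........
........
...^....
...##...
........
........
........
........
[3] ........
........
........
...#>...
...##...
........
........
........
........
[4] ........
........
........
...##...
...#v...
........
........
........
........
[5] ........
........
........
...##...
...#.>..
........
........
........
........
[6] ........
........
........
...##...
...#.#..
.....v..
........
........
........
[7] ........
........
........
...##...
...#.#..
....<#..
........
........
........
[8] ........
........
........
...##...
...#^#..
....##..
........
........
........
[9] ........
........
........
...##...
...##>..
....##..
........
........
........
[10] ........
........
........
...##^..
...##...
....##..
........
........
........
[11] ........
........
........
...###>.
...##...
....##..
........
........
........
[12] ........
........
........
...####.
...##.v.
....##..
........
........
........
[13] ........
........
........
...####.
...##<#.
....##..
........
........
........
[14] ........
........
........
...##^#.
...####.
....##..
........
........
........
[15] ........
........
........
...#<.#.
...####.
....##..
........
........
........
[16] ........
........
........
...#..#.
...#v##.
....##..
........
........
........
[17] ........
........
........
...#..#.
...#.>#.
....##..
........
........
........
[18] ........
........
........
...#.^#.
...#..#.
....##..
........
........
........
[19] ........
........
........
...#.#>.
...#..#.
....##..
........
........
........
[20] ........
........
......^.
...#.#..
...#..#.
....##..
........
........
........
[21] ........
........
......#>
...#.#..
...#..#.
....##..
........
........
........
[22] ........
........
......##
...#.#.v
...#..#.
....##..
........
........
........
[23] ........
........
......##
...#.#<#
...#..#.
....##..
........
........
........
[24] ........
........
......^#
...#.###
...#..#.
....##..
........
........
........
[25] ........
........
.....<.#
...#.###
...#..#.
....##..
........
........
........
[26] ........
.....^..
.....#.#
...#.###
...#..#.
....##..
........
........
........
[27] ........
.....#>.
.....#.#
...#.###
...#..#.
....##..
........
........
........
[28] ........
.....##.
.....#v#
...#.###
...#..#.
....##..
........
........
........
[29] ........
.....##.
.....<##
...#.###
...#..#.
....##..
........
........
........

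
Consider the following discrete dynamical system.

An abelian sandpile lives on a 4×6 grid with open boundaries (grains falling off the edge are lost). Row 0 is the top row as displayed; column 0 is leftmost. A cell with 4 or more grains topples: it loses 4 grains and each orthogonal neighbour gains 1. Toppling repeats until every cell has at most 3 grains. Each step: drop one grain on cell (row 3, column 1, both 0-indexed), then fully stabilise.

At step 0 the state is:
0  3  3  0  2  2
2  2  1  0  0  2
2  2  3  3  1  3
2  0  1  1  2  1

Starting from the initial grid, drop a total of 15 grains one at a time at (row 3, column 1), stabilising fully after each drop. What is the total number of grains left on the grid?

gen 0: 0  3  3  0  2  2
2  2  1  0  0  2
2  2  3  3  1  3
2  0  1  1  2  1
gen 1: 0  3  3  0  2  2
2  2  1  0  0  2
2  2  3  3  1  3
2  1  1  1  2  1
gen 2: 0  3  3  0  2  2
2  2  1  0  0  2
2  2  3  3  1  3
2  2  1  1  2  1
gen 3: 0  3  3  0  2  2
2  2  1  0  0  2
2  2  3  3  1  3
2  3  1  1  2  1
gen 4: 0  3  3  0  2  2
2  2  1  0  0  2
2  3  3  3  1  3
3  0  2  1  2  1
gen 5: 0  3  3  0  2  2
2  2  1  0  0  2
2  3  3  3  1  3
3  1  2  1  2  1
gen 6: 0  3  3  0  2  2
2  2  1  0  0  2
2  3  3  3  1  3
3  2  2  1  2  1
gen 7: 0  3  3  0  2  2
2  2  1  0  0  2
2  3  3  3  1  3
3  3  2  1  2  1
gen 8: 0  3  3  0  2  2
3  3  2  1  0  2
0  2  2  0  2  3
1  3  0  3  2  1
gen 9: 0  3  3  0  2  2
3  3  2  1  0  2
0  3  2  0  2  3
2  0  1  3  2  1
gen 10: 0  3  3  0  2  2
3  3  2  1  0  2
0  3  2  0  2  3
2  1  1  3  2  1
gen 11: 0  3  3  0  2  2
3  3  2  1  0  2
0  3  2  0  2  3
2  2  1  3  2  1
gen 12: 0  3  3  0  2  2
3  3  2  1  0  2
0  3  2  0  2  3
2  3  1  3  2  1
gen 13: 2  1  1  1  2  2
0  3  1  2  0  2
2  2  0  1  2  3
3  1  3  3  2  1
gen 14: 2  1  1  1  2  2
0  3  1  2  0  2
2  2  0  1  2  3
3  2  3  3  2  1
gen 15: 2  1  1  1  2  2
0  3  1  2  0  2
2  2  0  1  2  3
3  3  3  3  2  1

42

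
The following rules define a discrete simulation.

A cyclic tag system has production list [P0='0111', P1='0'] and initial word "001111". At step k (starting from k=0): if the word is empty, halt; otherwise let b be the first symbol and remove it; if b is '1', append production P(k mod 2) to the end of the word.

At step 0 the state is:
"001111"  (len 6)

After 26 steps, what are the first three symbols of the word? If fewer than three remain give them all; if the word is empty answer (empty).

001

step 0: "001111"  (len 6)
step 1: "01111"  (len 5)
step 2: "1111"  (len 4)
step 3: "1110111"  (len 7)
step 4: "1101110"  (len 7)
step 5: "1011100111"  (len 10)
step 6: "0111001110"  (len 10)
step 7: "111001110"  (len 9)
step 8: "110011100"  (len 9)
step 9: "100111000111"  (len 12)
step 10: "001110001110"  (len 12)
step 11: "01110001110"  (len 11)
step 12: "1110001110"  (len 10)
step 13: "1100011100111"  (len 13)
step 14: "1000111001110"  (len 13)
step 15: "0001110011100111"  (len 16)
step 16: "001110011100111"  (len 15)
step 17: "01110011100111"  (len 14)
step 18: "1110011100111"  (len 13)
step 19: "1100111001110111"  (len 16)
step 20: "1001110011101110"  (len 16)
step 21: "0011100111011100111"  (len 19)
step 22: "011100111011100111"  (len 18)
step 23: "11100111011100111"  (len 17)
step 24: "11001110111001110"  (len 17)
step 25: "10011101110011100111"  (len 20)
step 26: "00111011100111001110"  (len 20)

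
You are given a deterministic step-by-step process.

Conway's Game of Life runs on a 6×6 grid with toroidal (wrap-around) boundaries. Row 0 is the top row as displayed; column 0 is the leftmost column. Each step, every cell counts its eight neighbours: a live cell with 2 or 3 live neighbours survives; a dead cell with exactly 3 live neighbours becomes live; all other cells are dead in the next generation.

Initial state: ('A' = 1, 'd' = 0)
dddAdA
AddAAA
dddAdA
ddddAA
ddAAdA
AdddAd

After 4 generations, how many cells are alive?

k=0  dddAdA
AddAAA
dddAdA
ddddAA
ddAAdA
AdddAd
k=1  dddAdd
AdAAdd
dddAdd
AdAddA
AddAdd
AdAddd
k=2  dddAdd
ddAAAd
AddAAA
AAAAAA
AdAAdd
dAAAdd
k=3  dAdddd
ddAddd
dddddd
dddddd
dddddd
dAddAd
k=4  dAAddd
dddddd
dddddd
dddddd
dddddd
dddddd

2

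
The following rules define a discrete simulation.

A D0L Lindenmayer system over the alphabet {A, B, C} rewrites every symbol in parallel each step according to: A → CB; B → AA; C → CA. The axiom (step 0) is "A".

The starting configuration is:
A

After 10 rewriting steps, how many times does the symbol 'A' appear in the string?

gen 0: A
gen 1: CB
gen 2: CAAA
gen 3: CACBCBCB
gen 4: CACBCAAACAAACAAA
gen 5: CACBCAAACACBCBCBCACBCBCBCACBCBCB
gen 6: CACBCAAACACBCBCBCACBCAAACAAACAAACACBCAAACAAACAAACACBCAAACAAACAAA
gen 7: CACBCAAACACBCBCBCACBCAAACAAACAAACACBCAAACACBCBCBCACBCBCBCA…AACACBCBCBCACBCBCBCACBCBCBCACBCAAACACBCBCBCACBCBCBCACBCBCB  (len 128)
gen 8: CACBCAAACACBCBCBCACBCAAACAAACAAACACBCAAACACBCBCBCACBCBCBCA…AACACBCBCBCACBCAAACAAACAAACACBCAAACAAACAAACACBCAAACAAACAAA  (len 256)
gen 9: CACBCAAACACBCBCBCACBCAAACAAACAAACACBCAAACACBCBCBCACBCBCBCA…AACACBCBCBCACBCBCBCACBCBCBCACBCAAACACBCBCBCACBCBCBCACBCBCB  (len 512)
gen 10: CACBCAAACACBCBCBCACBCAAACAAACAAACACBCAAACACBCBCBCACBCBCBCA…AACACBCBCBCACBCAAACAAACAAACACBCAAACAAACAAACACBCAAACAAACAAA  (len 1024)

474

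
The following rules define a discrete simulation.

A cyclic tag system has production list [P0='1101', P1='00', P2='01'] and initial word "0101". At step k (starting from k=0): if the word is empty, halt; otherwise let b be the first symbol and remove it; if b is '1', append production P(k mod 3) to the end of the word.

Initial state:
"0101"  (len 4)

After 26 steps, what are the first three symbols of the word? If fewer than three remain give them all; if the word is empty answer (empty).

000

t=0: "0101"  (len 4)
t=1: "101"  (len 3)
t=2: "0100"  (len 4)
t=3: "100"  (len 3)
t=4: "001101"  (len 6)
t=5: "01101"  (len 5)
t=6: "1101"  (len 4)
t=7: "1011101"  (len 7)
t=8: "01110100"  (len 8)
t=9: "1110100"  (len 7)
t=10: "1101001101"  (len 10)
t=11: "10100110100"  (len 11)
t=12: "010011010001"  (len 12)
t=13: "10011010001"  (len 11)
t=14: "001101000100"  (len 12)
t=15: "01101000100"  (len 11)
t=16: "1101000100"  (len 10)
t=17: "10100010000"  (len 11)
t=18: "010001000001"  (len 12)
t=19: "10001000001"  (len 11)
t=20: "000100000100"  (len 12)
t=21: "00100000100"  (len 11)
t=22: "0100000100"  (len 10)
t=23: "100000100"  (len 9)
t=24: "0000010001"  (len 10)
t=25: "000010001"  (len 9)
t=26: "00010001"  (len 8)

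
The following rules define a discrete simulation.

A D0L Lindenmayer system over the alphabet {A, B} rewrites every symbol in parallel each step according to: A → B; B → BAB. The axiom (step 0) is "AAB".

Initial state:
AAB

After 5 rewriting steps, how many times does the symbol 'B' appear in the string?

128

k=0  AAB
k=1  BBBAB
k=2  BABBABBABBBAB
k=3  BABBBABBABBBABBABBBABBABBABBBAB
k=4  BABBBABBABBABBBABBABBBABBABBABBBABBABBBABBABBABBBABBABBBABBABBBABBABBABBBAB
k=5  BABBBABBABBABBBABBABBBABBABBBABBABBABBBABBABBBABBABBABBBAB…BABBBABBABBABBBABBABBBABBABBABBBABBABBBABBABBBABBABBABBBAB  (len 181)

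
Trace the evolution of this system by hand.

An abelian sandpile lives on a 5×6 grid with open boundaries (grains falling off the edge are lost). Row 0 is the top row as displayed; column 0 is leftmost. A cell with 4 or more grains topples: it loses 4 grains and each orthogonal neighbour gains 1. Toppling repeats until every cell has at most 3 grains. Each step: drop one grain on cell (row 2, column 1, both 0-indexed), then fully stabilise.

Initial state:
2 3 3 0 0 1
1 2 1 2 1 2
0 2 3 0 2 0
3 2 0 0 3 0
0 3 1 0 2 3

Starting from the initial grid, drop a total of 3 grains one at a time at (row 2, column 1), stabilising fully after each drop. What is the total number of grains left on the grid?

gen 0: 2 3 3 0 0 1
1 2 1 2 1 2
0 2 3 0 2 0
3 2 0 0 3 0
0 3 1 0 2 3
gen 1: 2 3 3 0 0 1
1 2 1 2 1 2
0 3 3 0 2 0
3 2 0 0 3 0
0 3 1 0 2 3
gen 2: 2 3 3 0 0 1
1 3 2 2 1 2
1 1 0 1 2 0
3 3 1 0 3 0
0 3 1 0 2 3
gen 3: 2 3 3 0 0 1
1 3 2 2 1 2
1 2 0 1 2 0
3 3 1 0 3 0
0 3 1 0 2 3

45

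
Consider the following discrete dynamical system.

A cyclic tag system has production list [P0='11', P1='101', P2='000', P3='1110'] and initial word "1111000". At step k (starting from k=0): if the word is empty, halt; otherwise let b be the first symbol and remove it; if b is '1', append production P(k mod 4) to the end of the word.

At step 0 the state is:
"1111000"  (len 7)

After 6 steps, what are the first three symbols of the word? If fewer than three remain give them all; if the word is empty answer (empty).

gen 0: "1111000"  (len 7)
gen 1: "11100011"  (len 8)
gen 2: "1100011101"  (len 10)
gen 3: "100011101000"  (len 12)
gen 4: "000111010001110"  (len 15)
gen 5: "00111010001110"  (len 14)
gen 6: "0111010001110"  (len 13)

011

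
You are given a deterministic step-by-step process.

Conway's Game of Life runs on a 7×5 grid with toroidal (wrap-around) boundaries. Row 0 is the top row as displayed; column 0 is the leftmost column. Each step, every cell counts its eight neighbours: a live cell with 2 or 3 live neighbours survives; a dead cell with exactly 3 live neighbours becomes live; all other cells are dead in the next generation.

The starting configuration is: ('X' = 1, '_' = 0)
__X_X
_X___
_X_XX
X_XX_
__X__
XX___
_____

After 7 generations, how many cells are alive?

11

t=0: __X_X
_X___
_X_XX
X_XX_
__X__
XX___
_____
t=1: _____
_X__X
_X_XX
X____
X_XXX
_X___
XX___
t=2: _X___
__XXX
_XXXX
_____
X_XXX
___X_
XX___
t=3: _X_XX
____X
XX__X
_____
__XXX
___X_
XXX__
t=4: _X_XX
_XX__
X___X
_XX__
__XXX
X____
XX___
t=5: ___XX
_XX__
X__X_
_XX__
X_XXX
X_XX_
_XX__
t=6: X__X_
XXX__
X__X_
_____
X____
X____
XX___
t=7: _____
X_XX_
X_X_X
____X
_____
X___X
XX___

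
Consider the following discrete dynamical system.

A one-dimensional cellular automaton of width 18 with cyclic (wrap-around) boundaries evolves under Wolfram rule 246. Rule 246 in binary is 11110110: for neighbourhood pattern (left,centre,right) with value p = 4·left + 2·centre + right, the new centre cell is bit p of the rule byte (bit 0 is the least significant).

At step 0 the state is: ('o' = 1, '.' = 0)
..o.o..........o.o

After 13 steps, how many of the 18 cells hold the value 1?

step 0: ..o.o..........o.o
step 1: oooooo........oooo
step 2: ooooooo......o.ooo
step 3: oooooooo....ooo.oo
step 4: ooooooooo..o.ooo.o
step 5: ooooooooooooo.ooo.
step 6: .ooooooooooooo.ooo
step 7: o.ooooooooooooo.oo
step 8: oo.ooooooooooooo.o
step 9: ooo.ooooooooooooo.
step 10: .ooo.ooooooooooooo
step 11: o.ooo.oooooooooooo
step 12: oo.ooo.ooooooooooo
step 13: ooo.ooo.oooooooooo

16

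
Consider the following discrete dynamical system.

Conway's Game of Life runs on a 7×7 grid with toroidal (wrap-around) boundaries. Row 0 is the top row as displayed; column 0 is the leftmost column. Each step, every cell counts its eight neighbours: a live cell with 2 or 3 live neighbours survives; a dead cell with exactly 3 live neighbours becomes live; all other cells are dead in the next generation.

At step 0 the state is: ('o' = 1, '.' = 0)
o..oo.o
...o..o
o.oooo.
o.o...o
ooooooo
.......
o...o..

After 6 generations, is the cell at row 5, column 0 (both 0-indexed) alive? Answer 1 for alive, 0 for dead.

1

step 0: o..oo.o
...o..o
o.oooo.
o.o...o
ooooooo
.......
o...o..
step 1: o..oo.o
.o.....
o.o.oo.
.......
..oooo.
..o....
o..oooo
step 2: .ooo...
.oo....
.o.....
.oo...o
..ooo..
.oo....
ooo....
step 3: ...o...
o..o...
.......
oo.....
o......
o......
o......
step 4: .......
.......
oo.....
oo.....
o.....o
oo....o
.......
step 5: .......
.......
oo.....
.......
.......
.o....o
o......
step 6: .......
.......
.......
.......
.......
o......
o......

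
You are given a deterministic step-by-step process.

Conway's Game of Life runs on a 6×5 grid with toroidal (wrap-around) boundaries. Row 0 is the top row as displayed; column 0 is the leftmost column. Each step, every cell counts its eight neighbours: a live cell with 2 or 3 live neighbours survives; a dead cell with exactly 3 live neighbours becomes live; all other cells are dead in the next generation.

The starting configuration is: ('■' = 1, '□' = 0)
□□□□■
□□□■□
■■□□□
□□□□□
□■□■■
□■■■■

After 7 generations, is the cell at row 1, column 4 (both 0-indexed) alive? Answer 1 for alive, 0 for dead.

1

0) □□□□■
□□□■□
■■□□□
□□□□□
□■□■■
□■■■■
1) ■□□□■
■□□□■
□□□□□
□■■□■
□■□□■
□■□□□
2) □■□□■
■□□□■
□■□■■
□■■■□
□■□■□
□■□□■
3) □■□■■
□■■□□
□■□□□
□■□□□
□■□■■
□■□■■
4) □■□□■
□■□■□
■■□□□
□■□□□
□■□■■
□■□□□
5) □■□□□
□■□□■
■■□□□
□■□□■
□■□□□
□■□■■
6) □■□■■
□■■□□
□■■□■
□■■□□
□■□■■
□■□□□
7) □■□■□
□□□□■
□□□□□
□□□□■
□■□■□
□■□□□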